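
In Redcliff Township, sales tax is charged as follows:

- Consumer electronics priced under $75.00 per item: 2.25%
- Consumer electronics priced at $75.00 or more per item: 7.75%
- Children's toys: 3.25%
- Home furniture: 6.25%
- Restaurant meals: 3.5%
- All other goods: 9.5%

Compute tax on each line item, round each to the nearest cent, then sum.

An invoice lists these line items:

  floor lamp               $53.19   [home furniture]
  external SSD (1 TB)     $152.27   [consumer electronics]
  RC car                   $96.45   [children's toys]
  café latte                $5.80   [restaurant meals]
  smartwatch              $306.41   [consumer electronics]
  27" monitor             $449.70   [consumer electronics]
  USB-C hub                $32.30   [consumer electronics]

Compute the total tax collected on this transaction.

Floor lamp $53.19: home furniture → 6.25% → $3.32
External SSD (1 TB) $152.27: consumer electronics, $75.00 or more → 7.75% → $11.80
RC car $96.45: children's toys → 3.25% → $3.13
Café latte $5.80: restaurant meals → 3.5% → $0.20
Smartwatch $306.41: consumer electronics, $75.00 or more → 7.75% → $23.75
27" monitor $449.70: consumer electronics, $75.00 or more → 7.75% → $34.85
USB-C hub $32.30: consumer electronics, under $75.00 → 2.25% → $0.73
Total tax = $3.32 + $11.80 + $3.13 + $0.20 + $23.75 + $34.85 + $0.73 = $77.78

$77.78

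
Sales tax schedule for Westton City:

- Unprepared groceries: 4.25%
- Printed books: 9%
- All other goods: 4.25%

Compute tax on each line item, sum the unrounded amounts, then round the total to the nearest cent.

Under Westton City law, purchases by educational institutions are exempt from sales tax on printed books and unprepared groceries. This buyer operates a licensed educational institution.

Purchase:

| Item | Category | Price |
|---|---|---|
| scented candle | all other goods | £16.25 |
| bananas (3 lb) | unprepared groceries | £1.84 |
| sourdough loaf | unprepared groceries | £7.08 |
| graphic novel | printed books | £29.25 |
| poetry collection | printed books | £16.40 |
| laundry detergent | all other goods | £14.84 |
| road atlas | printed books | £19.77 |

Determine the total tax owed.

Scented candle £16.25: all other goods → 4.25% → £0.690625
Bananas (3 lb) £1.84: unprepared groceries, buyer-exempt → 0% → £0.00
Sourdough loaf £7.08: unprepared groceries, buyer-exempt → 0% → £0.00
Graphic novel £29.25: printed books, buyer-exempt → 0% → £0.00
Poetry collection £16.40: printed books, buyer-exempt → 0% → £0.00
Laundry detergent £14.84: all other goods → 4.25% → £0.6307
Road atlas £19.77: printed books, buyer-exempt → 0% → £0.00
Unrounded tax sum = £1.321325 → £1.32

£1.32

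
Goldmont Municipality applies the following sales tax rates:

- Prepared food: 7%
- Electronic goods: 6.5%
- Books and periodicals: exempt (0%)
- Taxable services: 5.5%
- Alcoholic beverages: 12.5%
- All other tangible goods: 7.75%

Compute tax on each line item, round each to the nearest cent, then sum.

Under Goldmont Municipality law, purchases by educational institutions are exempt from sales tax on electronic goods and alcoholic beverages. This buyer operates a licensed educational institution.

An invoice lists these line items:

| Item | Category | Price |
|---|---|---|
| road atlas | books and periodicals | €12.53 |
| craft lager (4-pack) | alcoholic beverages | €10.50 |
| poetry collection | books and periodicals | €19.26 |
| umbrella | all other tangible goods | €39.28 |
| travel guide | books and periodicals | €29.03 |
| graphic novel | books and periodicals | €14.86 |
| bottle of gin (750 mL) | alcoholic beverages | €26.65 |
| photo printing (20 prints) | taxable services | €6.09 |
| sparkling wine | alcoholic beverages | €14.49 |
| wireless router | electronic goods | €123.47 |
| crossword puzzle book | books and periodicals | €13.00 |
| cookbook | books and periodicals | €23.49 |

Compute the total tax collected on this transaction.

Road atlas €12.53: books and periodicals → 0% → €0.00
Craft lager (4-pack) €10.50: alcoholic beverages, buyer-exempt → 0% → €0.00
Poetry collection €19.26: books and periodicals → 0% → €0.00
Umbrella €39.28: all other tangible goods → 7.75% → €3.04
Travel guide €29.03: books and periodicals → 0% → €0.00
Graphic novel €14.86: books and periodicals → 0% → €0.00
Bottle of gin (750 mL) €26.65: alcoholic beverages, buyer-exempt → 0% → €0.00
Photo printing (20 prints) €6.09: taxable services → 5.5% → €0.33
Sparkling wine €14.49: alcoholic beverages, buyer-exempt → 0% → €0.00
Wireless router €123.47: electronic goods, buyer-exempt → 0% → €0.00
Crossword puzzle book €13.00: books and periodicals → 0% → €0.00
Cookbook €23.49: books and periodicals → 0% → €0.00
Total tax = €3.04 + €0.33 = €3.37

€3.37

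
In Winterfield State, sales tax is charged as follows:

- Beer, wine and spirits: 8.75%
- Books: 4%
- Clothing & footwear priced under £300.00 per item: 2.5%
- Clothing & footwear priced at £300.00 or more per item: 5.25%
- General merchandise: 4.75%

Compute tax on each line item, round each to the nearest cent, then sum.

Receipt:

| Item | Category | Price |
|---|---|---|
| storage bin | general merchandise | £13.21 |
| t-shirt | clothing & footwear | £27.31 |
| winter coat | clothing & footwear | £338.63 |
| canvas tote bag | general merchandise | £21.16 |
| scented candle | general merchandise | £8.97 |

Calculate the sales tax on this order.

£20.53

Storage bin £13.21: general merchandise → 4.75% → £0.63
T-shirt £27.31: clothing & footwear, under £300.00 → 2.5% → £0.68
Winter coat £338.63: clothing & footwear, £300.00 or more → 5.25% → £17.78
Canvas tote bag £21.16: general merchandise → 4.75% → £1.01
Scented candle £8.97: general merchandise → 4.75% → £0.43
Total tax = £0.63 + £0.68 + £17.78 + £1.01 + £0.43 = £20.53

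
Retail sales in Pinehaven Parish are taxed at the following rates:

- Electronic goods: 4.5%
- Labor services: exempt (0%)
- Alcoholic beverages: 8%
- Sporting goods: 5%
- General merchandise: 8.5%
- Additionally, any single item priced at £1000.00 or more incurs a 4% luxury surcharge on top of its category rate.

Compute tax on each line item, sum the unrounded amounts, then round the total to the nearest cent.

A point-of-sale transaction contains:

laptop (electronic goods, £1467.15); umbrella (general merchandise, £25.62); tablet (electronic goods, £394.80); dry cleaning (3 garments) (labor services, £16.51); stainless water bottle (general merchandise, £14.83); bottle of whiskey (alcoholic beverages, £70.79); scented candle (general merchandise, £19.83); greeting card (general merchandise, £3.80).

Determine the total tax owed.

£153.58

Laptop £1467.15: electronic goods → 4.5% + 4% surcharge = 8.5% → £124.70775
Umbrella £25.62: general merchandise → 8.5% → £2.1777
Tablet £394.80: electronic goods → 4.5% → £17.766
Dry cleaning (3 garments) £16.51: labor services → 0% → £0.00
Stainless water bottle £14.83: general merchandise → 8.5% → £1.26055
Bottle of whiskey £70.79: alcoholic beverages → 8% → £5.6632
Scented candle £19.83: general merchandise → 8.5% → £1.68555
Greeting card £3.80: general merchandise → 8.5% → £0.323
Unrounded tax sum = £153.58375 → £153.58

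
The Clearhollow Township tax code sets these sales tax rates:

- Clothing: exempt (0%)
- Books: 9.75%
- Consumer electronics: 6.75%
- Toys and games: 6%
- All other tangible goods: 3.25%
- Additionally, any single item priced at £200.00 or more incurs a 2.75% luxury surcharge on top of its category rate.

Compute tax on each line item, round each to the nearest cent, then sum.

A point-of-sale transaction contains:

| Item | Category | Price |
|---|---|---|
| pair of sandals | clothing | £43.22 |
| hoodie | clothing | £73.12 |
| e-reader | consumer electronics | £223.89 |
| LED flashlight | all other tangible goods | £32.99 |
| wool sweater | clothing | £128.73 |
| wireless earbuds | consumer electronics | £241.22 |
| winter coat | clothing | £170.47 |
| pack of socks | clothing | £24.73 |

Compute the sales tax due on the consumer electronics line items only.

E-reader £223.89: consumer electronics → 6.75% + 2.75% surcharge = 9.5% → £21.27
Wireless earbuds £241.22: consumer electronics → 6.75% + 2.75% surcharge = 9.5% → £22.92
Tax on consumer electronics = £21.27 + £22.92 = £44.19

£44.19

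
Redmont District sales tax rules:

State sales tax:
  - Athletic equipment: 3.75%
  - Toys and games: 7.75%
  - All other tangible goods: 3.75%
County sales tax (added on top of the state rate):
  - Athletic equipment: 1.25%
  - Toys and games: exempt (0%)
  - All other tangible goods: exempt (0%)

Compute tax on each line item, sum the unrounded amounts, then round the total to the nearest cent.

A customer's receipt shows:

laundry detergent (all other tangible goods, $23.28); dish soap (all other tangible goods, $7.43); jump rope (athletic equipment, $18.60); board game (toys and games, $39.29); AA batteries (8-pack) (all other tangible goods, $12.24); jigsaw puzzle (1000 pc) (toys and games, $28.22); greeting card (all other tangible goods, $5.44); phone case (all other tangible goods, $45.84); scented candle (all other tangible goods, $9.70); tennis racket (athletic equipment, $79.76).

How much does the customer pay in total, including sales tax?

Laundry detergent $23.28: all other tangible goods → 3.75% + 0% county = 3.75% → $0.873
Dish soap $7.43: all other tangible goods → 3.75% + 0% county = 3.75% → $0.278625
Jump rope $18.60: athletic equipment → 3.75% + 1.25% county = 5% → $0.93
Board game $39.29: toys and games → 7.75% + 0% county = 7.75% → $3.044975
AA batteries (8-pack) $12.24: all other tangible goods → 3.75% + 0% county = 3.75% → $0.459
Jigsaw puzzle (1000 pc) $28.22: toys and games → 7.75% + 0% county = 7.75% → $2.18705
Greeting card $5.44: all other tangible goods → 3.75% + 0% county = 3.75% → $0.204
Phone case $45.84: all other tangible goods → 3.75% + 0% county = 3.75% → $1.719
Scented candle $9.70: all other tangible goods → 3.75% + 0% county = 3.75% → $0.36375
Tennis racket $79.76: athletic equipment → 3.75% + 1.25% county = 5% → $3.988
Subtotal = $269.80; unrounded tax = $14.0474 → $14.05; total due = $283.85

$283.85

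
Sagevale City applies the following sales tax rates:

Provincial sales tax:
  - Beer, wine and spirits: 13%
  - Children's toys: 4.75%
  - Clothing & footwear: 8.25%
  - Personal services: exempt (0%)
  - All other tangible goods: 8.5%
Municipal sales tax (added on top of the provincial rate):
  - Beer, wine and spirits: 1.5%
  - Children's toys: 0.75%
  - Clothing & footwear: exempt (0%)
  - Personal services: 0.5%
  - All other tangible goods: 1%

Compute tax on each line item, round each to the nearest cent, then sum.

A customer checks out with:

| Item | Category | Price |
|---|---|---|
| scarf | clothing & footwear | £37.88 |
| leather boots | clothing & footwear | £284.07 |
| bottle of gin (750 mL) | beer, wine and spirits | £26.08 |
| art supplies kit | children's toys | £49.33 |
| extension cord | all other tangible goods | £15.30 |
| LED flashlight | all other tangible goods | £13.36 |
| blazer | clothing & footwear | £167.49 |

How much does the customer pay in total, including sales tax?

Scarf £37.88: clothing & footwear → 8.25% + 0% municipal = 8.25% → £3.13
Leather boots £284.07: clothing & footwear → 8.25% + 0% municipal = 8.25% → £23.44
Bottle of gin (750 mL) £26.08: beer, wine and spirits → 13% + 1.5% municipal = 14.5% → £3.78
Art supplies kit £49.33: children's toys → 4.75% + 0.75% municipal = 5.5% → £2.71
Extension cord £15.30: all other tangible goods → 8.5% + 1% municipal = 9.5% → £1.45
LED flashlight £13.36: all other tangible goods → 8.5% + 1% municipal = 9.5% → £1.27
Blazer £167.49: clothing & footwear → 8.25% + 0% municipal = 8.25% → £13.82
Subtotal = £593.51; tax = £49.60; total due = £643.11

£643.11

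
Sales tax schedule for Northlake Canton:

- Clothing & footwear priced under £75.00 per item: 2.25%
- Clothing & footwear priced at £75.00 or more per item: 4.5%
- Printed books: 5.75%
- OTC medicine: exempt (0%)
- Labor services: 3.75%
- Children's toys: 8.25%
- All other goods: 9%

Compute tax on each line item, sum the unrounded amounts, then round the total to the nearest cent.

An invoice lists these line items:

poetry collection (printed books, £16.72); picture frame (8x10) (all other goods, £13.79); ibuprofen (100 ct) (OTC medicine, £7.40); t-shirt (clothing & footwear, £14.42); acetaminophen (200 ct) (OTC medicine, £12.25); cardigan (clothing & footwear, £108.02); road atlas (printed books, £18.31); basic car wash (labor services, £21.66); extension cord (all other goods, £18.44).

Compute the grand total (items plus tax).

Poetry collection £16.72: printed books → 5.75% → £0.9614
Picture frame (8x10) £13.79: all other goods → 9% → £1.2411
Ibuprofen (100 ct) £7.40: OTC medicine → 0% → £0.00
T-shirt £14.42: clothing & footwear, under £75.00 → 2.25% → £0.32445
Acetaminophen (200 ct) £12.25: OTC medicine → 0% → £0.00
Cardigan £108.02: clothing & footwear, £75.00 or more → 4.5% → £4.8609
Road atlas £18.31: printed books → 5.75% → £1.052825
Basic car wash £21.66: labor services → 3.75% → £0.81225
Extension cord £18.44: all other goods → 9% → £1.6596
Subtotal = £231.01; unrounded tax = £10.912525 → £10.91; total due = £241.92

£241.92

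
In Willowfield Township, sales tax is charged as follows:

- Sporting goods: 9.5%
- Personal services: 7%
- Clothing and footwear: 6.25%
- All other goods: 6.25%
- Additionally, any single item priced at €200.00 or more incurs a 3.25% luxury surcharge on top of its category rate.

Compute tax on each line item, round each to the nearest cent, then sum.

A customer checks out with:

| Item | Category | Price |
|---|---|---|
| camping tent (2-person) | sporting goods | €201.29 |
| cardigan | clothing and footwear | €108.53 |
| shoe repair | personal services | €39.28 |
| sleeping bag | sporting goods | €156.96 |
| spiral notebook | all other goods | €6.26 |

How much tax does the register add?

€50.49

Camping tent (2-person) €201.29: sporting goods → 9.5% + 3.25% surcharge = 12.75% → €25.66
Cardigan €108.53: clothing and footwear → 6.25% → €6.78
Shoe repair €39.28: personal services → 7% → €2.75
Sleeping bag €156.96: sporting goods → 9.5% → €14.91
Spiral notebook €6.26: all other goods → 6.25% → €0.39
Total tax = €25.66 + €6.78 + €2.75 + €14.91 + €0.39 = €50.49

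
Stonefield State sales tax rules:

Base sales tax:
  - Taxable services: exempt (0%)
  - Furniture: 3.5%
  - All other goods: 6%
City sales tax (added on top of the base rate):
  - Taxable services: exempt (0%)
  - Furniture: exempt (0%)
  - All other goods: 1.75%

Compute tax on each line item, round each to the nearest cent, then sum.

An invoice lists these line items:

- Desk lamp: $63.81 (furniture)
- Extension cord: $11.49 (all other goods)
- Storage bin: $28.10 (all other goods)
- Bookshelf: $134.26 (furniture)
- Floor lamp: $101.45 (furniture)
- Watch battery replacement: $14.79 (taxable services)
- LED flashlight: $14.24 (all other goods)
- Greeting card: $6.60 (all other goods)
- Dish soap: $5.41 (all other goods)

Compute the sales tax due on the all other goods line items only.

$5.10

Extension cord $11.49: all other goods → 6% + 1.75% city = 7.75% → $0.89
Storage bin $28.10: all other goods → 6% + 1.75% city = 7.75% → $2.18
LED flashlight $14.24: all other goods → 6% + 1.75% city = 7.75% → $1.10
Greeting card $6.60: all other goods → 6% + 1.75% city = 7.75% → $0.51
Dish soap $5.41: all other goods → 6% + 1.75% city = 7.75% → $0.42
Tax on all other goods = $0.89 + $2.18 + $1.10 + $0.51 + $0.42 = $5.10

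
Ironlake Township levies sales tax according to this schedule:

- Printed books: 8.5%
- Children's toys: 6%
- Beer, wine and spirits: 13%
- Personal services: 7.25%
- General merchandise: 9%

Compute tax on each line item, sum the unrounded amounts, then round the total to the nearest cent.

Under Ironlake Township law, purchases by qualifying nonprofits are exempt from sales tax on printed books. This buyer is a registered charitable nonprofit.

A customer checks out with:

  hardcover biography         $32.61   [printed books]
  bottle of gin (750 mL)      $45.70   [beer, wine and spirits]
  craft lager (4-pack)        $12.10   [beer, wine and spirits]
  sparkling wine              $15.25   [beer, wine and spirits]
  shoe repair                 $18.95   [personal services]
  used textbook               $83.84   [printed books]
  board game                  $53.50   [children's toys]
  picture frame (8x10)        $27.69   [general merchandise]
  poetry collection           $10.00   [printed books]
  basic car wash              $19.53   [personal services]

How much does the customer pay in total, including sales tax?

Hardcover biography $32.61: printed books, buyer-exempt → 0% → $0.00
Bottle of gin (750 mL) $45.70: beer, wine and spirits → 13% → $5.941
Craft lager (4-pack) $12.10: beer, wine and spirits → 13% → $1.573
Sparkling wine $15.25: beer, wine and spirits → 13% → $1.9825
Shoe repair $18.95: personal services → 7.25% → $1.373875
Used textbook $83.84: printed books, buyer-exempt → 0% → $0.00
Board game $53.50: children's toys → 6% → $3.21
Picture frame (8x10) $27.69: general merchandise → 9% → $2.4921
Poetry collection $10.00: printed books, buyer-exempt → 0% → $0.00
Basic car wash $19.53: personal services → 7.25% → $1.415925
Subtotal = $319.17; unrounded tax = $17.9884 → $17.99; total due = $337.16

$337.16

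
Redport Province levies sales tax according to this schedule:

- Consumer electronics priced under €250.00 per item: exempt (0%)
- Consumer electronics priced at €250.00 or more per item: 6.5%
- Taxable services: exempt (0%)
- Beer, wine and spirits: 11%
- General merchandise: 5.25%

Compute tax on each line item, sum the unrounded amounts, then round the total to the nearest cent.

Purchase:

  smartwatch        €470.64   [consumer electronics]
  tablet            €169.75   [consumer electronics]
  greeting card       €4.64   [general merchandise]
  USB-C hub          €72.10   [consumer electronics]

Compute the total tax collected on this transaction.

€30.84

Smartwatch €470.64: consumer electronics, €250.00 or more → 6.5% → €30.5916
Tablet €169.75: consumer electronics, under €250.00 → 0% → €0.00
Greeting card €4.64: general merchandise → 5.25% → €0.2436
USB-C hub €72.10: consumer electronics, under €250.00 → 0% → €0.00
Unrounded tax sum = €30.8352 → €30.84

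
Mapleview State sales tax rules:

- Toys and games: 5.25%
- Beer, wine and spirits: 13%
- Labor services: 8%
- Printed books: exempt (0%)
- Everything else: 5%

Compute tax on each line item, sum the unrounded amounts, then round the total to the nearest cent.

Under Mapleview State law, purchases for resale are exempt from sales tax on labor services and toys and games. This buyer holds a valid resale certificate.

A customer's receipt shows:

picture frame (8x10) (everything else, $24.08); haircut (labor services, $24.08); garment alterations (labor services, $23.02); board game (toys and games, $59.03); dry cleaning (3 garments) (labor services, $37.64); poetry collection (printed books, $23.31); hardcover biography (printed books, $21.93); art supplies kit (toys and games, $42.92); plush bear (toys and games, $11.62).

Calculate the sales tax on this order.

$1.20

Picture frame (8x10) $24.08: everything else → 5% → $1.204
Haircut $24.08: labor services, buyer-exempt → 0% → $0.00
Garment alterations $23.02: labor services, buyer-exempt → 0% → $0.00
Board game $59.03: toys and games, buyer-exempt → 0% → $0.00
Dry cleaning (3 garments) $37.64: labor services, buyer-exempt → 0% → $0.00
Poetry collection $23.31: printed books → 0% → $0.00
Hardcover biography $21.93: printed books → 0% → $0.00
Art supplies kit $42.92: toys and games, buyer-exempt → 0% → $0.00
Plush bear $11.62: toys and games, buyer-exempt → 0% → $0.00
Unrounded tax sum = $1.204 → $1.20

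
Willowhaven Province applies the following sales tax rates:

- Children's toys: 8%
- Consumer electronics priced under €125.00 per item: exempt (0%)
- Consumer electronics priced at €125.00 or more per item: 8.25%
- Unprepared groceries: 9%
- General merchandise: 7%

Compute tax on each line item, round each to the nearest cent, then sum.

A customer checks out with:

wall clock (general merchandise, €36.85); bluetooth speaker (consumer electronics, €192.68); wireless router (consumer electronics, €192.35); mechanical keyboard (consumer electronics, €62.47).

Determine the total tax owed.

Wall clock €36.85: general merchandise → 7% → €2.58
Bluetooth speaker €192.68: consumer electronics, €125.00 or more → 8.25% → €15.90
Wireless router €192.35: consumer electronics, €125.00 or more → 8.25% → €15.87
Mechanical keyboard €62.47: consumer electronics, under €125.00 → 0% → €0.00
Total tax = €2.58 + €15.90 + €15.87 = €34.35

€34.35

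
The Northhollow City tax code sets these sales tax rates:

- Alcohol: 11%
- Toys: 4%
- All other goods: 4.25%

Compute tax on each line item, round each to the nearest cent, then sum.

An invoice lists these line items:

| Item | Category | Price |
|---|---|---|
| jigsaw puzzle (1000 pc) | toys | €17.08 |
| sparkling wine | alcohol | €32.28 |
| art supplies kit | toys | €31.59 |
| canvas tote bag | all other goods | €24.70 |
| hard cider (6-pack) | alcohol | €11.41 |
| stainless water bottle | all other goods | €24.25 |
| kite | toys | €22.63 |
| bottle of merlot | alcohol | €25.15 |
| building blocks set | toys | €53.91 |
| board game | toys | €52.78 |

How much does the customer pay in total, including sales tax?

€312.56

Jigsaw puzzle (1000 pc) €17.08: toys → 4% → €0.68
Sparkling wine €32.28: alcohol → 11% → €3.55
Art supplies kit €31.59: toys → 4% → €1.26
Canvas tote bag €24.70: all other goods → 4.25% → €1.05
Hard cider (6-pack) €11.41: alcohol → 11% → €1.26
Stainless water bottle €24.25: all other goods → 4.25% → €1.03
Kite €22.63: toys → 4% → €0.91
Bottle of merlot €25.15: alcohol → 11% → €2.77
Building blocks set €53.91: toys → 4% → €2.16
Board game €52.78: toys → 4% → €2.11
Subtotal = €295.78; tax = €16.78; total due = €312.56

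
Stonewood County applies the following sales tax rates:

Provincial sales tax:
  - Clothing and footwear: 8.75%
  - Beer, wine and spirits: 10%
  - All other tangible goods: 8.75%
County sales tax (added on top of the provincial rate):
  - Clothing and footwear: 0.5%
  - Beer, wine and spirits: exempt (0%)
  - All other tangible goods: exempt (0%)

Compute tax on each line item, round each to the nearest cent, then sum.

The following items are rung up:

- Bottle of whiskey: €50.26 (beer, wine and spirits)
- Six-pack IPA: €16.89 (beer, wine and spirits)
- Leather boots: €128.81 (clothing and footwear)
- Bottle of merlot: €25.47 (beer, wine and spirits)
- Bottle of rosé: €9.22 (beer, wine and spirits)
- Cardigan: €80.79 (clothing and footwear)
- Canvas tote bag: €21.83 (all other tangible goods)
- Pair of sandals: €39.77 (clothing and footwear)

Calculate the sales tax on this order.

€35.16

Bottle of whiskey €50.26: beer, wine and spirits → 10% + 0% county = 10% → €5.03
Six-pack IPA €16.89: beer, wine and spirits → 10% + 0% county = 10% → €1.69
Leather boots €128.81: clothing and footwear → 8.75% + 0.5% county = 9.25% → €11.91
Bottle of merlot €25.47: beer, wine and spirits → 10% + 0% county = 10% → €2.55
Bottle of rosé €9.22: beer, wine and spirits → 10% + 0% county = 10% → €0.92
Cardigan €80.79: clothing and footwear → 8.75% + 0.5% county = 9.25% → €7.47
Canvas tote bag €21.83: all other tangible goods → 8.75% + 0% county = 8.75% → €1.91
Pair of sandals €39.77: clothing and footwear → 8.75% + 0.5% county = 9.25% → €3.68
Total tax = €5.03 + €1.69 + €11.91 + €2.55 + €0.92 + €7.47 + €1.91 + €3.68 = €35.16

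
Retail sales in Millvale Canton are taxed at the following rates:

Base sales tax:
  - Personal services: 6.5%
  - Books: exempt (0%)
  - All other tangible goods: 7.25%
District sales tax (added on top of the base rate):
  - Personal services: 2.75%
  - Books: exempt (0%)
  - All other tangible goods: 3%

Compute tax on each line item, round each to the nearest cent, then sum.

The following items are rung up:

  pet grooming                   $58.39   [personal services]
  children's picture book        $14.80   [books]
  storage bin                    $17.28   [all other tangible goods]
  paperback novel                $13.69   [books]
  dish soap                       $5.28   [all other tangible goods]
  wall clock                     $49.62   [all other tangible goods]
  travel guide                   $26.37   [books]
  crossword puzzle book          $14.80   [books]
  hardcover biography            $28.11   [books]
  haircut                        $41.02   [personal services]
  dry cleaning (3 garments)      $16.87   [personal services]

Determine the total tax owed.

Pet grooming $58.39: personal services → 6.5% + 2.75% district = 9.25% → $5.40
Children's picture book $14.80: books → 0% + 0% district = 0% → $0.00
Storage bin $17.28: all other tangible goods → 7.25% + 3% district = 10.25% → $1.77
Paperback novel $13.69: books → 0% + 0% district = 0% → $0.00
Dish soap $5.28: all other tangible goods → 7.25% + 3% district = 10.25% → $0.54
Wall clock $49.62: all other tangible goods → 7.25% + 3% district = 10.25% → $5.09
Travel guide $26.37: books → 0% + 0% district = 0% → $0.00
Crossword puzzle book $14.80: books → 0% + 0% district = 0% → $0.00
Hardcover biography $28.11: books → 0% + 0% district = 0% → $0.00
Haircut $41.02: personal services → 6.5% + 2.75% district = 9.25% → $3.79
Dry cleaning (3 garments) $16.87: personal services → 6.5% + 2.75% district = 9.25% → $1.56
Total tax = $5.40 + $1.77 + $0.54 + $5.09 + $3.79 + $1.56 = $18.15

$18.15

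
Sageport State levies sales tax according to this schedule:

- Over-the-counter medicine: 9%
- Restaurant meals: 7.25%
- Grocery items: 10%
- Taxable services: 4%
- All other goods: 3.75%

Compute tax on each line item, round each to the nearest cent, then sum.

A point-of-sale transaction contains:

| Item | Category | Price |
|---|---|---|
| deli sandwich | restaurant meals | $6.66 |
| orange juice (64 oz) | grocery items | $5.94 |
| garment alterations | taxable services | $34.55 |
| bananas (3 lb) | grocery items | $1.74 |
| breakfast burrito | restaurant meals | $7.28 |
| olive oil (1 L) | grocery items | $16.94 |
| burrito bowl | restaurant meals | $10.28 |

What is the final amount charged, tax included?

Deli sandwich $6.66: restaurant meals → 7.25% → $0.48
Orange juice (64 oz) $5.94: grocery items → 10% → $0.59
Garment alterations $34.55: taxable services → 4% → $1.38
Bananas (3 lb) $1.74: grocery items → 10% → $0.17
Breakfast burrito $7.28: restaurant meals → 7.25% → $0.53
Olive oil (1 L) $16.94: grocery items → 10% → $1.69
Burrito bowl $10.28: restaurant meals → 7.25% → $0.75
Subtotal = $83.39; tax = $5.59; total due = $88.98

$88.98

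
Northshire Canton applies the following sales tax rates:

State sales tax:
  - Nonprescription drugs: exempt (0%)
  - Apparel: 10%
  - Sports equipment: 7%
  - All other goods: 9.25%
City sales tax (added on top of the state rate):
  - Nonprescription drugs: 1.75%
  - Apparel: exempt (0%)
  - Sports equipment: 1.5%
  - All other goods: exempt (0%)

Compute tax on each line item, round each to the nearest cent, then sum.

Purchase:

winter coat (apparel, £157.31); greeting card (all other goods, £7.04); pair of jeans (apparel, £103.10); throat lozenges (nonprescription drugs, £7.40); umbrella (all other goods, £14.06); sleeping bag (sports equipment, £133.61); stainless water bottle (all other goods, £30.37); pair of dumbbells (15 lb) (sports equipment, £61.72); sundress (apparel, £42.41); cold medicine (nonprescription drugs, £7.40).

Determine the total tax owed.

£51.91

Winter coat £157.31: apparel → 10% + 0% city = 10% → £15.73
Greeting card £7.04: all other goods → 9.25% + 0% city = 9.25% → £0.65
Pair of jeans £103.10: apparel → 10% + 0% city = 10% → £10.31
Throat lozenges £7.40: nonprescription drugs → 0% + 1.75% city = 1.75% → £0.13
Umbrella £14.06: all other goods → 9.25% + 0% city = 9.25% → £1.30
Sleeping bag £133.61: sports equipment → 7% + 1.5% city = 8.5% → £11.36
Stainless water bottle £30.37: all other goods → 9.25% + 0% city = 9.25% → £2.81
Pair of dumbbells (15 lb) £61.72: sports equipment → 7% + 1.5% city = 8.5% → £5.25
Sundress £42.41: apparel → 10% + 0% city = 10% → £4.24
Cold medicine £7.40: nonprescription drugs → 0% + 1.75% city = 1.75% → £0.13
Total tax = £15.73 + £0.65 + £10.31 + £0.13 + £1.30 + £11.36 + £2.81 + £5.25 + £4.24 + £0.13 = £51.91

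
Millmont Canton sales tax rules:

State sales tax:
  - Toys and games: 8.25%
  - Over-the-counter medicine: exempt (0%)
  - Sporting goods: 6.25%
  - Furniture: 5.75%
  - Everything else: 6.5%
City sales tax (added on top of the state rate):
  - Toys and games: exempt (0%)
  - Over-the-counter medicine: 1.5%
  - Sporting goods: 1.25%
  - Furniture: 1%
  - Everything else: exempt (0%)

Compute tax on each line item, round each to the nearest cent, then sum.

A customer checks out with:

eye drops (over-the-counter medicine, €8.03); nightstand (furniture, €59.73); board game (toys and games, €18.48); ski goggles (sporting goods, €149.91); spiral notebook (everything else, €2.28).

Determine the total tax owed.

€17.06

Eye drops €8.03: over-the-counter medicine → 0% + 1.5% city = 1.5% → €0.12
Nightstand €59.73: furniture → 5.75% + 1% city = 6.75% → €4.03
Board game €18.48: toys and games → 8.25% + 0% city = 8.25% → €1.52
Ski goggles €149.91: sporting goods → 6.25% + 1.25% city = 7.5% → €11.24
Spiral notebook €2.28: everything else → 6.5% + 0% city = 6.5% → €0.15
Total tax = €0.12 + €4.03 + €1.52 + €11.24 + €0.15 = €17.06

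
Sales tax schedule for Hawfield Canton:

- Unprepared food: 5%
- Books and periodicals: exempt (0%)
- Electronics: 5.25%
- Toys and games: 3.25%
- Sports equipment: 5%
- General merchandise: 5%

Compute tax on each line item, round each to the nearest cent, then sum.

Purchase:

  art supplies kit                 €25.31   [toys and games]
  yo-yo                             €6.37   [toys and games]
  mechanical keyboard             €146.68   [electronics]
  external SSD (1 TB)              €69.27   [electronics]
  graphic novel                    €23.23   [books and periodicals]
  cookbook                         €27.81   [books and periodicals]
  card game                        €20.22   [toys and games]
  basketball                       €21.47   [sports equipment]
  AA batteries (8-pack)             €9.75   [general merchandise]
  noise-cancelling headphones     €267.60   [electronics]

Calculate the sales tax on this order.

€28.64

Art supplies kit €25.31: toys and games → 3.25% → €0.82
Yo-yo €6.37: toys and games → 3.25% → €0.21
Mechanical keyboard €146.68: electronics → 5.25% → €7.70
External SSD (1 TB) €69.27: electronics → 5.25% → €3.64
Graphic novel €23.23: books and periodicals → 0% → €0.00
Cookbook €27.81: books and periodicals → 0% → €0.00
Card game €20.22: toys and games → 3.25% → €0.66
Basketball €21.47: sports equipment → 5% → €1.07
AA batteries (8-pack) €9.75: general merchandise → 5% → €0.49
Noise-cancelling headphones €267.60: electronics → 5.25% → €14.05
Total tax = €0.82 + €0.21 + €7.70 + €3.64 + €0.66 + €1.07 + €0.49 + €14.05 = €28.64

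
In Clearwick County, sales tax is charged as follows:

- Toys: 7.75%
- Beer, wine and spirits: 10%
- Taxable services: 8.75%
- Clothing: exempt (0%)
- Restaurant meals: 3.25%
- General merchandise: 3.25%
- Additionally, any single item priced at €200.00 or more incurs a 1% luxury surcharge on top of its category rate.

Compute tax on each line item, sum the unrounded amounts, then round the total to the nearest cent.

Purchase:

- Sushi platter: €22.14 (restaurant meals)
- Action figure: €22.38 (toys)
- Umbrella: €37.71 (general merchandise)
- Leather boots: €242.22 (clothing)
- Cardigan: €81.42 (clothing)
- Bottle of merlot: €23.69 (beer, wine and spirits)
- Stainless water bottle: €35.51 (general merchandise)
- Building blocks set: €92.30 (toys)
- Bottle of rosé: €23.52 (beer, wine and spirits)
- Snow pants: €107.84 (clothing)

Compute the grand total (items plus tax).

Sushi platter €22.14: restaurant meals → 3.25% → €0.71955
Action figure €22.38: toys → 7.75% → €1.73445
Umbrella €37.71: general merchandise → 3.25% → €1.225575
Leather boots €242.22: clothing → 0% + 1% surcharge = 1% → €2.4222
Cardigan €81.42: clothing → 0% → €0.00
Bottle of merlot €23.69: beer, wine and spirits → 10% → €2.369
Stainless water bottle €35.51: general merchandise → 3.25% → €1.154075
Building blocks set €92.30: toys → 7.75% → €7.15325
Bottle of rosé €23.52: beer, wine and spirits → 10% → €2.352
Snow pants €107.84: clothing → 0% → €0.00
Subtotal = €688.73; unrounded tax = €19.1301 → €19.13; total due = €707.86

€707.86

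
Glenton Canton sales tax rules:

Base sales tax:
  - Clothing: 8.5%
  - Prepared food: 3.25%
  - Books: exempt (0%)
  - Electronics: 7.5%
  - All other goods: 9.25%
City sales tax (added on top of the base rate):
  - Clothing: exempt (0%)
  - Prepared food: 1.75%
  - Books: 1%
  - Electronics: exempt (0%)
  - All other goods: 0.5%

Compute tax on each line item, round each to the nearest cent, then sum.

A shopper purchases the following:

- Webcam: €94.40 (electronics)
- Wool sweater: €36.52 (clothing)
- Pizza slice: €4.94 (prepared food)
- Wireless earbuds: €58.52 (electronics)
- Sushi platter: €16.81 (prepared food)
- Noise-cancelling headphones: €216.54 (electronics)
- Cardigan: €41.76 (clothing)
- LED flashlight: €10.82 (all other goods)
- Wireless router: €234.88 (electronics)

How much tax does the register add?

€54.12

Webcam €94.40: electronics → 7.5% + 0% city = 7.5% → €7.08
Wool sweater €36.52: clothing → 8.5% + 0% city = 8.5% → €3.10
Pizza slice €4.94: prepared food → 3.25% + 1.75% city = 5% → €0.25
Wireless earbuds €58.52: electronics → 7.5% + 0% city = 7.5% → €4.39
Sushi platter €16.81: prepared food → 3.25% + 1.75% city = 5% → €0.84
Noise-cancelling headphones €216.54: electronics → 7.5% + 0% city = 7.5% → €16.24
Cardigan €41.76: clothing → 8.5% + 0% city = 8.5% → €3.55
LED flashlight €10.82: all other goods → 9.25% + 0.5% city = 9.75% → €1.05
Wireless router €234.88: electronics → 7.5% + 0% city = 7.5% → €17.62
Total tax = €7.08 + €3.10 + €0.25 + €4.39 + €0.84 + €16.24 + €3.55 + €1.05 + €17.62 = €54.12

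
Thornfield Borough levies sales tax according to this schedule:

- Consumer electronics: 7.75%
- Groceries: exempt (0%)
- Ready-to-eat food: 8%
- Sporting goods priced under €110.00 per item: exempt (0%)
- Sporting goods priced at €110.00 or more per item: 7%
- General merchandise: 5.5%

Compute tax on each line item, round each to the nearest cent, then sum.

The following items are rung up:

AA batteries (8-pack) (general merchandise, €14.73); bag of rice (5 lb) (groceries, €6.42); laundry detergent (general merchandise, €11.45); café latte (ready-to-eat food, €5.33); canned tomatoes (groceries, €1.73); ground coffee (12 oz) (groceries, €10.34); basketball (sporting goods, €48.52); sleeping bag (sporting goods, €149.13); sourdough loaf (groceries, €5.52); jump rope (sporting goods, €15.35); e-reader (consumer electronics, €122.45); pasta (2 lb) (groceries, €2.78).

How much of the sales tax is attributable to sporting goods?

€10.44

Basketball €48.52: sporting goods, under €110.00 → 0% → €0.00
Sleeping bag €149.13: sporting goods, €110.00 or more → 7% → €10.44
Jump rope €15.35: sporting goods, under €110.00 → 0% → €0.00
Tax on sporting goods = €0.00 + €10.44 + €0.00 = €10.44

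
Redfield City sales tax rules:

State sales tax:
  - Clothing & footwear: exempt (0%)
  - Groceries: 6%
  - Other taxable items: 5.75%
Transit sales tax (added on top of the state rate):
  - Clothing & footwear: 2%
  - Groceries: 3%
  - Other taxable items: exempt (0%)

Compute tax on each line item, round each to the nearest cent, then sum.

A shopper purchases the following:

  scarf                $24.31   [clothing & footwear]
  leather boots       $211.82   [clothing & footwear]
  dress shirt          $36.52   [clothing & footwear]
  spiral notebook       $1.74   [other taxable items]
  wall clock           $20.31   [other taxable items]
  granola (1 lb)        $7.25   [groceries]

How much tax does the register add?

$7.38

Scarf $24.31: clothing & footwear → 0% + 2% transit = 2% → $0.49
Leather boots $211.82: clothing & footwear → 0% + 2% transit = 2% → $4.24
Dress shirt $36.52: clothing & footwear → 0% + 2% transit = 2% → $0.73
Spiral notebook $1.74: other taxable items → 5.75% + 0% transit = 5.75% → $0.10
Wall clock $20.31: other taxable items → 5.75% + 0% transit = 5.75% → $1.17
Granola (1 lb) $7.25: groceries → 6% + 3% transit = 9% → $0.65
Total tax = $0.49 + $4.24 + $0.73 + $0.10 + $1.17 + $0.65 = $7.38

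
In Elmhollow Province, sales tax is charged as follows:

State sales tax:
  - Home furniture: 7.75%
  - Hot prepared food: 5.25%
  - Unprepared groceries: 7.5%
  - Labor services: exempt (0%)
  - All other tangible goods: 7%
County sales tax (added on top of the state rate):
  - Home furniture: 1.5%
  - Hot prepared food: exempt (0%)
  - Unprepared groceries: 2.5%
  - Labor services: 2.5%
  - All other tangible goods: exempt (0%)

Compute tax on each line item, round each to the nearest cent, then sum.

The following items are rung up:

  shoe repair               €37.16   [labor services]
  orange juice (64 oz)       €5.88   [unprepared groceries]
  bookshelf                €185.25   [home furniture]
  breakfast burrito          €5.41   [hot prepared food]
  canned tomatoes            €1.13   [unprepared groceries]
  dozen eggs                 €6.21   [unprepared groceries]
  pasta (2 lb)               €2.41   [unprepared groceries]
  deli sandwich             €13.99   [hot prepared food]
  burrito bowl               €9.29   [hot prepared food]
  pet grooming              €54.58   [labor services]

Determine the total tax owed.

€22.49

Shoe repair €37.16: labor services → 0% + 2.5% county = 2.5% → €0.93
Orange juice (64 oz) €5.88: unprepared groceries → 7.5% + 2.5% county = 10% → €0.59
Bookshelf €185.25: home furniture → 7.75% + 1.5% county = 9.25% → €17.14
Breakfast burrito €5.41: hot prepared food → 5.25% + 0% county = 5.25% → €0.28
Canned tomatoes €1.13: unprepared groceries → 7.5% + 2.5% county = 10% → €0.11
Dozen eggs €6.21: unprepared groceries → 7.5% + 2.5% county = 10% → €0.62
Pasta (2 lb) €2.41: unprepared groceries → 7.5% + 2.5% county = 10% → €0.24
Deli sandwich €13.99: hot prepared food → 5.25% + 0% county = 5.25% → €0.73
Burrito bowl €9.29: hot prepared food → 5.25% + 0% county = 5.25% → €0.49
Pet grooming €54.58: labor services → 0% + 2.5% county = 2.5% → €1.36
Total tax = €0.93 + €0.59 + €17.14 + €0.28 + €0.11 + €0.62 + €0.24 + €0.73 + €0.49 + €1.36 = €22.49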